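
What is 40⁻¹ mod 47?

20

47 = 1·40 + 7
40 = 5·7 + 5
7 = 1·5 + 2
5 = 2·2 + 1
2 = 2·1 + 0
Back-substituting gives 40·20 ≡ 1 (mod 47).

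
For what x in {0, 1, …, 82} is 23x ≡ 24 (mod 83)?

66

The inverse of 23 mod 83 is 65 (since 23·65 = 1495 ≡ 1).
Multiplying both sides by 65: x ≡ 65·24 = 1560 ≡ 66 (mod 83).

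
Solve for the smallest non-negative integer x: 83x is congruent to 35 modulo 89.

83⁻¹ ≡ 74 (mod 89) because 83·74 = 6142 = 69·89 + 1.
So x ≡ 74·35 = 2590 ≡ 9 (mod 89).

9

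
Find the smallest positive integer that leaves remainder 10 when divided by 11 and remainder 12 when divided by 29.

186

x ≡ 10 (mod 11) gives x ∈ {10, 21, 32, 43, 54, 65, 76, 87, …}.
The first of these with x mod 29 = 12 is 186.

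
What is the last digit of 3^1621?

The units digit of 3^n cycles with period 4: 3, 9, 7, 1, …
1621 leaves remainder 1 on division by 4, so 3^1621 ends in 3.

3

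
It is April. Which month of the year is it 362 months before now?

362 − 30·12 = 2, so 362 ≡ 2 (mod 12).
April − 2 months → February.

February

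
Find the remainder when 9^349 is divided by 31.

20

Square-and-reduce mod 31: 9^1≡9, 9^2≡19, 9^4≡20, 9^8≡28, 9^16≡9, 9^32≡19, 9^64≡20, 9^128≡28, 9^256≡9.
Since 349 = 1 + 4 + 8 + 16 + 64 + 256 in binary, 9^349 ≡ 9·20·28·9·20·9 ≡ 20 (mod 31).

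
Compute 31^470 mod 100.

By repeated squaring mod 100: 31^1≡31, 31^2≡61, 31^4≡21, 31^8≡41, 31^16≡81, 31^32≡61, 31^64≡21, 31^128≡41, 31^256≡81.
Since 470 = 2 + 4 + 16 + 64 + 128 + 256 in binary, 31^470 ≡ 61·21·81·21·41·81 ≡ 1 (mod 100).

1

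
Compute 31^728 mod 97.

62

Successive squares of 31 mod 97: 31^1≡31, 31^2≡88, 31^4≡81, 31^8≡62, 31^16≡61, 31^32≡35, 31^64≡61, 31^128≡35, 31^256≡61, 31^512≡35.
728 = 8 + 16 + 64 + 128 + 512, so 31^728 ≡ 62·61·61·35·35 ≡ 62 (mod 97).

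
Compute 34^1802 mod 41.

Successive squares of 34 mod 41: 34^1≡34, 34^2≡8, 34^4≡23, 34^8≡37, 34^16≡16, 34^32≡10, 34^64≡18, 34^128≡37, 34^256≡16, 34^512≡10, 34^1024≡18.
Since 1802 = 2 + 8 + 256 + 512 + 1024 in binary, 34^1802 ≡ 8·37·16·10·18 ≡ 8 (mod 41).

8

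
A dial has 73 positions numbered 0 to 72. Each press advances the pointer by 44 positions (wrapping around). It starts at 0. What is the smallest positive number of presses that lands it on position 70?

58

The inverse of 44 mod 73 is 5 (since 44·5 = 220 ≡ 1).
So x ≡ 5·70 = 350 ≡ 58 (mod 73).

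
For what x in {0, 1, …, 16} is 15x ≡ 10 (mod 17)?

12

15⁻¹ ≡ 8 (mod 17) because 15·8 = 120 = 7·17 + 1.
So x ≡ 8·10 = 80 ≡ 12 (mod 17).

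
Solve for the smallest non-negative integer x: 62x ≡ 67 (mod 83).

64

The inverse of 62 mod 83 is 79 (since 62·79 = 4898 ≡ 1).
Multiplying both sides by 79: x ≡ 79·67 = 5293 ≡ 64 (mod 83).
Check: 62·64 = 3968 = 47·83 + 67.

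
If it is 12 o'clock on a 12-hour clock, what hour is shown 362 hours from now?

Dividing 362 by 12 gives quotient 30 and remainder 2.
12 + 2 → 2 on a 12-hour dial.

2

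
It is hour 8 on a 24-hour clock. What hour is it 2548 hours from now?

12

2548 = 106·24 + 4, so 2548 mod 24 = 4.
(8 + 4) mod 24 = 12.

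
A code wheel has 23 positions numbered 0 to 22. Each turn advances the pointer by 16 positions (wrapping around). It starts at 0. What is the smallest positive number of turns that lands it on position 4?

6

16⁻¹ ≡ 13 (mod 23) because 16·13 = 208 = 9·23 + 1.
Multiplying both sides by 13: x ≡ 13·4 = 52 ≡ 6 (mod 23).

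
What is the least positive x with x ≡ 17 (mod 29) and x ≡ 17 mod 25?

Since 25·7 ≡ 1 (mod 29), take x = 17 + 25·((17−17)·7 mod 29) = 17 + 25·0 = 17.
Check: 17 mod 29 = 17, 17 mod 25 = 17.

17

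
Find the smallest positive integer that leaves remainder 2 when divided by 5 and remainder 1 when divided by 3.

Since 3·2 ≡ 1 (mod 5), take x = 1 + 3·((2−1)·2 mod 5) = 1 + 3·2 = 7.
Check: 7 mod 5 = 2, 7 mod 3 = 1.

7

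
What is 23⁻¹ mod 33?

23

33 = 1·23 + 10
23 = 2·10 + 3
10 = 3·3 + 1
3 = 3·1 + 0
Back-substituting gives 23·23 ≡ 1 (mod 33).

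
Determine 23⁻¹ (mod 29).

23·24 = 552 = 19·29 + 1, so 23⁻¹ ≡ 24 (mod 29).

24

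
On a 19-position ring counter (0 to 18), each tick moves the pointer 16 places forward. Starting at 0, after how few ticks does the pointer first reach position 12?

15

The inverse of 16 mod 19 is 6 (since 16·6 = 96 ≡ 1).
Multiplying both sides by 6: x ≡ 6·12 = 72 ≡ 15 (mod 19).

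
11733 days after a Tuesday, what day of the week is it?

Wednesday

11733 = 1676·7 + 1, so 11733 mod 7 = 1.
Tuesday + 1 day → Wednesday.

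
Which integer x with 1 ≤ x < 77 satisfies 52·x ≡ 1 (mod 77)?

52·40 = 2080 = 27·77 + 1, so 52⁻¹ ≡ 40 (mod 77).

40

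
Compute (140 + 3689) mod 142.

3689 − 25·142 = 139, so 3689 ≡ 139 (mod 142).
(140 + 139) mod 142 = 137.

137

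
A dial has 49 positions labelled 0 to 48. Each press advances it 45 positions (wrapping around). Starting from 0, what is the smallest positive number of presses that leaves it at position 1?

49 = 1·45 + 4
45 = 11·4 + 1
4 = 4·1 + 0
Back-substituting gives 45·12 ≡ 1 (mod 49).

12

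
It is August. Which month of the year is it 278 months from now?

October

Dividing 278 by 12 gives quotient 23 and remainder 2.
August + 2 months → October.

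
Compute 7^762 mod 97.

Square-and-reduce mod 97: 7^1≡7, 7^2≡49, 7^4≡73, 7^8≡91, 7^16≡36, 7^32≡35, 7^64≡61, 7^128≡35, 7^256≡61, 7^512≡35.
Since 762 = 2 + 8 + 16 + 32 + 64 + 128 + 512 in binary, 7^762 ≡ 49·91·36·35·61·35·35 ≡ 8 (mod 97).

8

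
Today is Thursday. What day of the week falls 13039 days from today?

Tuesday

13039 = 1862·7 + 5, so 13039 mod 7 = 5.
Thursday + 5 days → Tuesday.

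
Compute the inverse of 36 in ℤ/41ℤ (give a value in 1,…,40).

8

41 = 1·36 + 5
36 = 7·5 + 1
5 = 5·1 + 0
Back-substituting gives 36·8 ≡ 1 (mod 41).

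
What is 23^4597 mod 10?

3

Powers of 3 mod 10 repeat with period 4: 3, 9, 7, 1.
4597 leaves remainder 1 on division by 4, so 23^4597 ends in 3.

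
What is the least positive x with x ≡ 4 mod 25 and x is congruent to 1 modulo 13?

79

x ≡ 1 (mod 13) gives x ∈ {1, 14, 27, 40, 53, 66, 79}.
The first of these with x mod 25 = 4 is 79.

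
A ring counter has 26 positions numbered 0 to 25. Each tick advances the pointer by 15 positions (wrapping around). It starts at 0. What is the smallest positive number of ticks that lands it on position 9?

11

15⁻¹ ≡ 7 (mod 26) because 15·7 = 105 = 4·26 + 1.
Multiplying both sides by 7: x ≡ 7·9 = 63 ≡ 11 (mod 26).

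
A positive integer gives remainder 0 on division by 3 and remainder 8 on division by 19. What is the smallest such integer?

27

x ≡ 0 (mod 3) gives x ∈ {0, 3, 6, 9, 12, 15, 18, 21, …}.
The first of these with x mod 19 = 8 is 27.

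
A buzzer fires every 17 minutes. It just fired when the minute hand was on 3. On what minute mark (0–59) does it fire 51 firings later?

30

51·17 = 867.
Dividing 867 by 60 gives quotient 14 and remainder 27.
(3 + 27) mod 60 = 30.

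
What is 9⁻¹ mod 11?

5

9·5 = 45 = 4·11 + 1, so 9⁻¹ ≡ 5 (mod 11).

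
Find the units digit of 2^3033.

Last digits of 2^n: 2, 4, 8, 6 (period 4).
3033 leaves remainder 1 on division by 4, so 2^3033 ends in 2.

2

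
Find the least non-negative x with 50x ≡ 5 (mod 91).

82

50⁻¹ ≡ 71 (mod 91) because 50·71 = 3550 = 39·91 + 1.
So x ≡ 71·5 = 355 ≡ 82 (mod 91).
Check: 50·82 = 4100 = 45·91 + 5.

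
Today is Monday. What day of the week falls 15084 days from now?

15084 mod 7 = 6 (since 2154·7 = 15078).
Monday + 6 days → Sunday.

Sunday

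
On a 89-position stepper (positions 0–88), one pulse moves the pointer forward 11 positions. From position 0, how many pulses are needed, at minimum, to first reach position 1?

81

89 = 8·11 + 1
11 = 11·1 + 0
Back-substituting gives 11·81 ≡ 1 (mod 89).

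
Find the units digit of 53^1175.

7

Last digits of 3^n: 3, 9, 7, 1 (period 4).
1175 mod 4 = 3, so the last digit matches 3^3 = 7.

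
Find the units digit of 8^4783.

Last digits of 8^n: 8, 4, 2, 6 (period 4).
4783 leaves remainder 3 on division by 4, so 8^4783 ends in 2.

2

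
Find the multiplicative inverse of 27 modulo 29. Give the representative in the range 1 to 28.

14

27·14 = 378 = 13·29 + 1, so 27⁻¹ ≡ 14 (mod 29).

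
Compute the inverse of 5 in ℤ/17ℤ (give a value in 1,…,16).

5·7 = 35 = 2·17 + 1, so 5⁻¹ ≡ 7 (mod 17).

7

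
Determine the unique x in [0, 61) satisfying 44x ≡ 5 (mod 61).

32

The inverse of 44 mod 61 is 43 (since 44·43 = 1892 ≡ 1).
Multiplying both sides by 43: x ≡ 43·5 = 215 ≡ 32 (mod 61).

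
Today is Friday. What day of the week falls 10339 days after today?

Friday

10339 mod 7 = 0 (since 1477·7 = 10339).
Friday + 0 days → Friday.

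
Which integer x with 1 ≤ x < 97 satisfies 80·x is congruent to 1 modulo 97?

57

97 = 1·80 + 17
80 = 4·17 + 12
17 = 1·12 + 5
12 = 2·5 + 2
5 = 2·2 + 1
2 = 2·1 + 0
Back-substituting gives 80·57 ≡ 1 (mod 97).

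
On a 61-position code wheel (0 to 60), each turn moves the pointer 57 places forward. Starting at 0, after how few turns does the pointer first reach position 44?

50

The inverse of 57 mod 61 is 15 (since 57·15 = 855 ≡ 1).
Multiplying both sides by 15: x ≡ 15·44 = 660 ≡ 50 (mod 61).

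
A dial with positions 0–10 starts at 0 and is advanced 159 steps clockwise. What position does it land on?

5

Dividing 159 by 11 gives quotient 14 and remainder 5.
(0 + 5) mod 11 = 5.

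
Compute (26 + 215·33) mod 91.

23

215·33 = 7095.
7095 = 77·91 + 88, so 7095 mod 91 = 88.
(26 + 88) mod 91 = 23.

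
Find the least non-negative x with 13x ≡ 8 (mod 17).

15

13⁻¹ ≡ 4 (mod 17) because 13·4 = 52 = 3·17 + 1.
So x ≡ 4·8 = 32 ≡ 15 (mod 17).
Check: 13·15 = 195 = 11·17 + 8.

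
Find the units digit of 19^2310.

Powers of 9 mod 10 repeat with period 2: 9, 1.
2310 mod 2 = 0, so the last digit matches 9^2 = 1.

1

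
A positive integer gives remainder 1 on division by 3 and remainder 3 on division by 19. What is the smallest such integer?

22

x ≡ 1 (mod 3) gives x ∈ {1, 4, 7, 10, 13, 16, 19, 22}.
The first of these with x mod 19 = 3 is 22.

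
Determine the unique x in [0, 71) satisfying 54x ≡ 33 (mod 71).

44

The inverse of 54 mod 71 is 25 (since 54·25 = 1350 ≡ 1).
Multiplying both sides by 25: x ≡ 25·33 = 825 ≡ 44 (mod 71).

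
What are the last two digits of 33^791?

17

Square-and-reduce mod 100: 33^1≡33, 33^2≡89, 33^4≡21, 33^8≡41, 33^16≡81, 33^32≡61, 33^64≡21, 33^128≡41, 33^256≡81, 33^512≡61.
791 = 1 + 2 + 4 + 16 + 256 + 512, so 33^791 ≡ 33·89·21·81·81·61 ≡ 17 (mod 100).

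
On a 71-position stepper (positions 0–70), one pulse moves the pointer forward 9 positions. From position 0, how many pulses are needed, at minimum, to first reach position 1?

8

71 = 7·9 + 8
9 = 1·8 + 1
8 = 8·1 + 0
Back-substituting gives 9·8 ≡ 1 (mod 71).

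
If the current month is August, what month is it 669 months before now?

669 = 55·12 + 9, so 669 mod 12 = 9.
August − 9 months → November.

November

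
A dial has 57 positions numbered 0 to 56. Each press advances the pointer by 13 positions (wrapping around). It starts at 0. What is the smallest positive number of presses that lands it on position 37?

16

13⁻¹ ≡ 22 (mod 57) because 13·22 = 286 = 5·57 + 1.
Multiplying both sides by 22: x ≡ 22·37 = 814 ≡ 16 (mod 57).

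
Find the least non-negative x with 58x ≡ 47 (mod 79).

73

The inverse of 58 mod 79 is 15 (since 58·15 = 870 ≡ 1).
Multiplying both sides by 15: x ≡ 15·47 = 705 ≡ 73 (mod 79).
Check: 58·73 = 4234 = 53·79 + 47.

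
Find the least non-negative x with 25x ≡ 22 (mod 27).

16

25⁻¹ ≡ 13 (mod 27) because 25·13 = 325 = 12·27 + 1.
Multiplying both sides by 13: x ≡ 13·22 = 286 ≡ 16 (mod 27).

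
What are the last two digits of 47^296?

By repeated squaring mod 100: 47^1≡47, 47^2≡9, 47^4≡81, 47^8≡61, 47^16≡21, 47^32≡41, 47^64≡81, 47^128≡61, 47^256≡21.
Since 296 = 8 + 32 + 256 in binary, 47^296 ≡ 61·41·21 ≡ 21 (mod 100).

21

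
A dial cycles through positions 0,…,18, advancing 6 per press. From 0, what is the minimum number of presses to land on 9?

11

6⁻¹ ≡ 16 (mod 19) because 6·16 = 96 = 5·19 + 1.
Multiplying both sides by 16: x ≡ 16·9 = 144 ≡ 11 (mod 19).
Check: 6·11 = 66 = 3·19 + 9.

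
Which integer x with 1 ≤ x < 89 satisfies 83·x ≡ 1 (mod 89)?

83·74 = 6142 = 69·89 + 1, so 83⁻¹ ≡ 74 (mod 89).

74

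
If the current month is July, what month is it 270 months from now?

Dividing 270 by 12 gives quotient 22 and remainder 6.
July + 6 months → January.

January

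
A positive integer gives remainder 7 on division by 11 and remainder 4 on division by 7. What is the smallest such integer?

18

Since 7·8 ≡ 1 (mod 11), take x = 4 + 7·((7−4)·8 mod 11) = 4 + 7·2 = 18.
Check: 18 mod 11 = 7, 18 mod 7 = 4.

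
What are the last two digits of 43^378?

49

Successive squares of 43 mod 100: 43^1≡43, 43^2≡49, 43^4≡1, 43^8≡1, 43^16≡1, 43^32≡1, 43^64≡1, 43^128≡1, 43^256≡1.
Since 378 = 2 + 8 + 16 + 32 + 64 + 256 in binary, 43^378 ≡ 49·1·1·1·1·1 ≡ 49 (mod 100).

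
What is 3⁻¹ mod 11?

3·4 = 12 = 1·11 + 1, so 3⁻¹ ≡ 4 (mod 11).

4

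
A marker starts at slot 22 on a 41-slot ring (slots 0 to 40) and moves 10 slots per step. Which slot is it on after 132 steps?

30

132·10 = 1320.
1320 mod 41 = 8 (since 32·41 = 1312).
(22 + 8) mod 41 = 30.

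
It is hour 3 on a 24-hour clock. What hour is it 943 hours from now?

10

943 = 39·24 + 7, so 943 mod 24 = 7.
(3 + 7) mod 24 = 10.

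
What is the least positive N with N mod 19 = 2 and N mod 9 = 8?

x ≡ 8 (mod 9) gives x ∈ {8, 17, 26, 35, 44, 53, 62, 71, …}.
The first of these with x mod 19 = 2 is 116.

116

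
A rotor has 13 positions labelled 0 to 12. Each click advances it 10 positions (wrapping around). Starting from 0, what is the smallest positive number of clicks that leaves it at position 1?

4

10·4 = 40 = 3·13 + 1, so 10⁻¹ ≡ 4 (mod 13).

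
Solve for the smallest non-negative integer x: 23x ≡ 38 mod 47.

The inverse of 23 mod 47 is 45 (since 23·45 = 1035 ≡ 1).
Multiplying both sides by 45: x ≡ 45·38 = 1710 ≡ 18 (mod 47).

18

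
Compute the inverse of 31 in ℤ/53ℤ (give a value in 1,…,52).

12

53 = 1·31 + 22
31 = 1·22 + 9
22 = 2·9 + 4
9 = 2·4 + 1
4 = 4·1 + 0
Back-substituting gives 31·12 ≡ 1 (mod 53).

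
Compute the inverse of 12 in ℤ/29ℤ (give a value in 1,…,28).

17

29 = 2·12 + 5
12 = 2·5 + 2
5 = 2·2 + 1
2 = 2·1 + 0
Back-substituting gives 12·17 ≡ 1 (mod 29).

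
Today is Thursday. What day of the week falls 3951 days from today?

Sunday

3951 = 564·7 + 3, so 3951 mod 7 = 3.
Thursday + 3 days → Sunday.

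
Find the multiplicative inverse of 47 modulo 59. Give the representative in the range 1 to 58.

54

59 = 1·47 + 12
47 = 3·12 + 11
12 = 1·11 + 1
11 = 11·1 + 0
Back-substituting gives 47·54 ≡ 1 (mod 59).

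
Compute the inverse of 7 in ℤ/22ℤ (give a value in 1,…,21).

7·19 = 133 = 6·22 + 1, so 7⁻¹ ≡ 19 (mod 22).

19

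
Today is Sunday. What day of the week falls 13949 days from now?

13949 = 1992·7 + 5, so 13949 mod 7 = 5.
Sunday + 5 days → Friday.

Friday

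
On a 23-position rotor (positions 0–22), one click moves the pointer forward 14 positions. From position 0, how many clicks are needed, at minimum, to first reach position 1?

23 = 1·14 + 9
14 = 1·9 + 5
9 = 1·5 + 4
5 = 1·4 + 1
4 = 4·1 + 0
Back-substituting gives 14·5 ≡ 1 (mod 23).

5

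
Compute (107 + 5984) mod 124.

5984 − 48·124 = 32, so 5984 ≡ 32 (mod 124).
(107 + 32) mod 124 = 15.

15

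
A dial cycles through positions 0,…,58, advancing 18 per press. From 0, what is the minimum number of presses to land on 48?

18⁻¹ ≡ 23 (mod 59) because 18·23 = 414 = 7·59 + 1.
So x ≡ 23·48 = 1104 ≡ 42 (mod 59).

42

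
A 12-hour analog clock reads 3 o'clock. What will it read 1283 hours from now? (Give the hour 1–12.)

1283 = 106·12 + 11, so 1283 mod 12 = 11.
3 + 11 → 2 on a 12-hour dial.

2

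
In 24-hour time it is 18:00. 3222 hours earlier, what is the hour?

Dividing 3222 by 24 gives quotient 134 and remainder 6.
(18 − 6) mod 24 = 12.

12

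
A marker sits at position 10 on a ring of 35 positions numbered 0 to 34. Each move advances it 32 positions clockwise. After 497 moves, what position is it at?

497·32 = 15904.
15904 mod 35 = 14 (since 454·35 = 15890).
(10 + 14) mod 35 = 24.

24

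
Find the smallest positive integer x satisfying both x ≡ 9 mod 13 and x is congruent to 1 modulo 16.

113

x ≡ 9 (mod 13) gives x ∈ {9, 22, 35, 48, 61, 74, 87, 100, …}.
The first of these with x mod 16 = 1 is 113.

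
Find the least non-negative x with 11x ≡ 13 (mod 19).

15

The inverse of 11 mod 19 is 7 (since 11·7 = 77 ≡ 1).
So x ≡ 7·13 = 91 ≡ 15 (mod 19).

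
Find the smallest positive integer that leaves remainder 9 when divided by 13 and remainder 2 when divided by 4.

22

x ≡ 2 (mod 4) gives x ∈ {2, 6, 10, 14, 18, 22}.
The first of these with x mod 13 = 9 is 22.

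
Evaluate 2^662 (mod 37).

By repeated squaring mod 37: 2^1≡2, 2^2≡4, 2^4≡16, 2^8≡34, 2^16≡9, 2^32≡7, 2^64≡12, 2^128≡33, 2^256≡16, 2^512≡34.
Since 662 = 2 + 4 + 16 + 128 + 512 in binary, 2^662 ≡ 4·16·9·33·34 ≡ 30 (mod 37).

30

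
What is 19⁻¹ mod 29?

26

29 = 1·19 + 10
19 = 1·10 + 9
10 = 1·9 + 1
9 = 9·1 + 0
Back-substituting gives 19·26 ≡ 1 (mod 29).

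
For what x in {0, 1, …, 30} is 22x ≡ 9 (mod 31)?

30

22⁻¹ ≡ 24 (mod 31) because 22·24 = 528 = 17·31 + 1.
So x ≡ 24·9 = 216 ≡ 30 (mod 31).
Check: 22·30 = 660 = 21·31 + 9.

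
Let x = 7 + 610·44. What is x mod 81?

610·44 = 26840.
Dividing 26840 by 81 gives quotient 331 and remainder 29.
(7 + 29) mod 81 = 36.

36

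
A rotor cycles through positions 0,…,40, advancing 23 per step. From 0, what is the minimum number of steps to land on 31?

37

The inverse of 23 mod 41 is 25 (since 23·25 = 575 ≡ 1).
Multiplying both sides by 25: x ≡ 25·31 = 775 ≡ 37 (mod 41).
Check: 23·37 = 851 = 20·41 + 31.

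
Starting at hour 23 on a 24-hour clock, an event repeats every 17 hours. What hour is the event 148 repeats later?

19

148·17 = 2516.
2516 mod 24 = 20 (since 104·24 = 2496).
(23 + 20) mod 24 = 19.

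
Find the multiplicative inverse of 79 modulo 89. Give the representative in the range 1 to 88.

79·80 = 6320 = 71·89 + 1, so 79⁻¹ ≡ 80 (mod 89).

80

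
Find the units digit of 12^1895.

8

Last digits of 2^n: 2, 4, 8, 6 (period 4).
1895 mod 4 = 3, so the last digit matches 2^3 = 8.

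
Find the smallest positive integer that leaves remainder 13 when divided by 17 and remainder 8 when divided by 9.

98

Since 9·2 ≡ 1 (mod 17), take x = 8 + 9·((13−8)·2 mod 17) = 8 + 9·10 = 98.
Check: 98 mod 17 = 13, 98 mod 9 = 8.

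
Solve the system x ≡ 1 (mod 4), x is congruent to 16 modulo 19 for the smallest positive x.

x ≡ 1 (mod 4) gives x ∈ {1, 5, 9, 13, 17, 21, 25, 29, …}.
The first of these with x mod 19 = 16 is 73.

73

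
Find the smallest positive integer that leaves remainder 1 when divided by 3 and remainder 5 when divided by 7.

19

Since 7·1 ≡ 1 (mod 3), take x = 5 + 7·((1−5)·1 mod 3) = 5 + 7·2 = 19.
Check: 19 mod 3 = 1, 19 mod 7 = 5.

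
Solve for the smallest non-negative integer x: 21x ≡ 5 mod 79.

The inverse of 21 mod 79 is 64 (since 21·64 = 1344 ≡ 1).
So x ≡ 64·5 = 320 ≡ 4 (mod 79).

4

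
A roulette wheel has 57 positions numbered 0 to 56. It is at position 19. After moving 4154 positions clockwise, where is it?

Dividing 4154 by 57 gives quotient 72 and remainder 50.
(19 + 50) mod 57 = 12.

12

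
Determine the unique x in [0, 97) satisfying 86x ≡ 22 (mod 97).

95

The inverse of 86 mod 97 is 44 (since 86·44 = 3784 ≡ 1).
So x ≡ 44·22 = 968 ≡ 95 (mod 97).
Check: 86·95 = 8170 = 84·97 + 22.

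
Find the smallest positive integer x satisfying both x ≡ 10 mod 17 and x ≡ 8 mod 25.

333

x ≡ 10 (mod 17) gives x ∈ {10, 27, 44, 61, 78, 95, 112, 129, …}.
The first of these with x mod 25 = 8 is 333.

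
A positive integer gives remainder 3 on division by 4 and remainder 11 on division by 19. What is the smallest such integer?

11

Since 19·3 ≡ 1 (mod 4), take x = 11 + 19·((3−11)·3 mod 4) = 11 + 19·0 = 11.
Check: 11 mod 4 = 3, 11 mod 19 = 11.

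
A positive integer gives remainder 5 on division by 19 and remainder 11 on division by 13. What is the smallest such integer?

x ≡ 11 (mod 13) gives x ∈ {11, 24}.
The first of these with x mod 19 = 5 is 24.

24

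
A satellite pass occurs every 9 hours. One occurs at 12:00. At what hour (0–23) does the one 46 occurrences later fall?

18

46·9 = 414.
414 − 17·24 = 6, so 414 ≡ 6 (mod 24).
(12 + 6) mod 24 = 18.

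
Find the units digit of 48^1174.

Last digits of 8^n: 8, 4, 2, 6 (period 4).
1174 mod 4 = 2, so the last digit matches 8^2 = 4.

4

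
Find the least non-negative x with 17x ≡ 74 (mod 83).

17⁻¹ ≡ 44 (mod 83) because 17·44 = 748 = 9·83 + 1.
Multiplying both sides by 44: x ≡ 44·74 = 3256 ≡ 19 (mod 83).
Check: 17·19 = 323 = 3·83 + 74.

19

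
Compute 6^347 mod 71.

24

By repeated squaring mod 71: 6^1≡6, 6^2≡36, 6^4≡18, 6^8≡40, 6^16≡38, 6^32≡24, 6^64≡8, 6^128≡64, 6^256≡49.
Since 347 = 1 + 2 + 8 + 16 + 64 + 256 in binary, 6^347 ≡ 6·36·40·38·8·49 ≡ 24 (mod 71).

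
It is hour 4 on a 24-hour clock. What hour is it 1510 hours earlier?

6

1510 − 62·24 = 22, so 1510 ≡ 22 (mod 24).
(4 − 22) mod 24 = 6.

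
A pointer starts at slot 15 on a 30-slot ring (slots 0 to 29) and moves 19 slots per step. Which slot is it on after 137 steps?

8

137·19 = 2603.
Dividing 2603 by 30 gives quotient 86 and remainder 23.
(15 + 23) mod 30 = 8.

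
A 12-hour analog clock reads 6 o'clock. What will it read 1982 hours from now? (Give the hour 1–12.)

1982 − 165·12 = 2, so 1982 ≡ 2 (mod 12).
6 + 2 → 8 on a 12-hour dial.

8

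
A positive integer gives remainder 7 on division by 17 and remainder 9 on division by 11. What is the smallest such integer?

x ≡ 9 (mod 11) gives x ∈ {9, 20, 31, 42, 53, 64, 75}.
The first of these with x mod 17 = 7 is 75.

75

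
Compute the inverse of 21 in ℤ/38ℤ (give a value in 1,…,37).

29

21·29 = 609 = 16·38 + 1, so 21⁻¹ ≡ 29 (mod 38).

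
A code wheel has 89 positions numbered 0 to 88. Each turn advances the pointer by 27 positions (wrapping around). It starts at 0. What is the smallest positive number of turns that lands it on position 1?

33

The inverse of 27 mod 89 is 33 (since 27·33 = 891 ≡ 1).
So x ≡ 33·1 = 33 ≡ 33 (mod 89).
Check: 27·33 = 891 = 10·89 + 1.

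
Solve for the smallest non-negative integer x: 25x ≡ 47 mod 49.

The inverse of 25 mod 49 is 2 (since 25·2 = 50 ≡ 1).
So x ≡ 2·47 = 94 ≡ 45 (mod 49).

45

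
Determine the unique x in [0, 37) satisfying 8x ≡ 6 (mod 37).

10

The inverse of 8 mod 37 is 14 (since 8·14 = 112 ≡ 1).
Multiplying both sides by 14: x ≡ 14·6 = 84 ≡ 10 (mod 37).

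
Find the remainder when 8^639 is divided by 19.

By repeated squaring mod 19: 8^1≡8, 8^2≡7, 8^4≡11, 8^8≡7, 8^16≡11, 8^32≡7, 8^64≡11, 8^128≡7, 8^256≡11, 8^512≡7.
Since 639 = 1 + 2 + 4 + 8 + 16 + 32 + 64 + 512 in binary, 8^639 ≡ 8·7·11·7·11·7·11·7 ≡ 18 (mod 19).

18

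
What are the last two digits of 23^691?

27

Successive squares of 23 mod 100: 23^1≡23, 23^2≡29, 23^4≡41, 23^8≡81, 23^16≡61, 23^32≡21, 23^64≡41, 23^128≡81, 23^256≡61, 23^512≡21.
691 = 1 + 2 + 16 + 32 + 128 + 512, so 23^691 ≡ 23·29·61·21·81·21 ≡ 27 (mod 100).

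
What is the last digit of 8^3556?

6

The units digit of 8^n cycles with period 4: 8, 4, 2, 6, …
3556 leaves remainder 0 on division by 4, so 8^3556 ends in 6.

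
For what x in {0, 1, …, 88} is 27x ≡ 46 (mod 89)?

The inverse of 27 mod 89 is 33 (since 27·33 = 891 ≡ 1).
Multiplying both sides by 33: x ≡ 33·46 = 1518 ≡ 5 (mod 89).
Check: 27·5 = 135 = 1·89 + 46.

5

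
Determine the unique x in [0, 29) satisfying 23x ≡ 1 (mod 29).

24

23⁻¹ ≡ 24 (mod 29) because 23·24 = 552 = 19·29 + 1.
So x ≡ 24·1 = 24 ≡ 24 (mod 29).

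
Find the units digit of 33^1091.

The units digit of 33^n cycles with period 4: 3, 9, 7, 1, …
1091 leaves remainder 3 on division by 4, so 33^1091 ends in 7.

7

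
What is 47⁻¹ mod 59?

47·54 = 2538 = 43·59 + 1, so 47⁻¹ ≡ 54 (mod 59).

54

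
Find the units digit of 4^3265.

4

The units digit of 4^n cycles with period 2: 4, 6, …
3265 leaves remainder 1 on division by 2, so 4^3265 ends in 4.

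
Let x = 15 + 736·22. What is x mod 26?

9

736·22 = 16192.
16192 = 622·26 + 20, so 16192 mod 26 = 20.
(15 + 20) mod 26 = 9.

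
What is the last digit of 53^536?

1

The units digit of 53^n cycles with period 4: 3, 9, 7, 1, …
536 mod 4 = 0, so the last digit matches 3^4 = 1.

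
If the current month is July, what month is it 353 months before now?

February

353 = 29·12 + 5, so 353 mod 12 = 5.
July − 5 months → February.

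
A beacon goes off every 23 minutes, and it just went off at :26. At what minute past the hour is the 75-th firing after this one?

75·23 = 1725.
1725 mod 60 = 45 (since 28·60 = 1680).
(26 + 45) mod 60 = 11.

11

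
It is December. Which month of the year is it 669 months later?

September

669 mod 12 = 9 (since 55·12 = 660).
December + 9 months → September.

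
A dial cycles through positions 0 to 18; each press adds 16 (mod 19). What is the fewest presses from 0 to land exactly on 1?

19 = 1·16 + 3
16 = 5·3 + 1
3 = 3·1 + 0
Back-substituting gives 16·6 ≡ 1 (mod 19).

6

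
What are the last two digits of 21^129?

Successive squares of 21 mod 100: 21^1≡21, 21^2≡41, 21^4≡81, 21^8≡61, 21^16≡21, 21^32≡41, 21^64≡81, 21^128≡61.
129 = 1 + 128, so 21^129 ≡ 21·61 ≡ 81 (mod 100).

81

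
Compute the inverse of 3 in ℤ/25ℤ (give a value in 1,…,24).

3·17 = 51 = 2·25 + 1, so 3⁻¹ ≡ 17 (mod 25).

17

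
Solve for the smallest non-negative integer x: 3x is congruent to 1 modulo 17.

3⁻¹ ≡ 6 (mod 17) because 3·6 = 18 = 1·17 + 1.
Multiplying both sides by 6: x ≡ 6·1 = 6 ≡ 6 (mod 17).

6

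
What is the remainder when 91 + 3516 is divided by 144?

Dividing 3516 by 144 gives quotient 24 and remainder 60.
(91 + 60) mod 144 = 7.

7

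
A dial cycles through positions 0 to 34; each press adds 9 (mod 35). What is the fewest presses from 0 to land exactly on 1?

9·4 = 36 = 1·35 + 1, so 9⁻¹ ≡ 4 (mod 35).

4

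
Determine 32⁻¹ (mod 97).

94

32·94 = 3008 = 31·97 + 1, so 32⁻¹ ≡ 94 (mod 97).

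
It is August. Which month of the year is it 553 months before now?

July

553 mod 12 = 1 (since 46·12 = 552).
August − 1 month → July.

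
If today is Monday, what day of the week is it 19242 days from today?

19242 − 2748·7 = 6, so 19242 ≡ 6 (mod 7).
Monday + 6 days → Sunday.

Sunday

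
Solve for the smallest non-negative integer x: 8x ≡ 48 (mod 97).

The inverse of 8 mod 97 is 85 (since 8·85 = 680 ≡ 1).
Multiplying both sides by 85: x ≡ 85·48 = 4080 ≡ 6 (mod 97).
Check: 8·6 = 48 = 0·97 + 48.

6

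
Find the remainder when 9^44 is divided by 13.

Successive squares of 9 mod 13: 9^1≡9, 9^2≡3, 9^4≡9, 9^8≡3, 9^16≡9, 9^32≡3.
44 = 4 + 8 + 32, so 9^44 ≡ 9·3·3 ≡ 3 (mod 13).

3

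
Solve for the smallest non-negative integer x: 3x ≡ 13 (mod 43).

3⁻¹ ≡ 29 (mod 43) because 3·29 = 87 = 2·43 + 1.
Multiplying both sides by 29: x ≡ 29·13 = 377 ≡ 33 (mod 43).

33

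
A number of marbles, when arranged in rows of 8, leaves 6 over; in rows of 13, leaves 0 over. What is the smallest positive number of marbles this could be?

78

Since 13·5 ≡ 1 (mod 8), take x = 0 + 13·((6−0)·5 mod 8) = 0 + 13·6 = 78.
Check: 78 mod 8 = 6, 78 mod 13 = 0.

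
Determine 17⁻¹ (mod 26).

26 = 1·17 + 9
17 = 1·9 + 8
9 = 1·8 + 1
8 = 8·1 + 0
Back-substituting gives 17·23 ≡ 1 (mod 26).

23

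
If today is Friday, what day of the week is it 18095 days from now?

Friday

18095 − 2585·7 = 0, so 18095 ≡ 0 (mod 7).
Friday + 0 days → Friday.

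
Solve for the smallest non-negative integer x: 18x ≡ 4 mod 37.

29

The inverse of 18 mod 37 is 35 (since 18·35 = 630 ≡ 1).
Multiplying both sides by 35: x ≡ 35·4 = 140 ≡ 29 (mod 37).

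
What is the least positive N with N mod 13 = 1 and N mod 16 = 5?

53

Since 16·9 ≡ 1 (mod 13), take x = 5 + 16·((1−5)·9 mod 13) = 5 + 16·3 = 53.
Check: 53 mod 13 = 1, 53 mod 16 = 5.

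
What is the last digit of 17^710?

Last digits of 7^n: 7, 9, 3, 1 (period 4).
710 leaves remainder 2 on division by 4, so 17^710 ends in 9.

9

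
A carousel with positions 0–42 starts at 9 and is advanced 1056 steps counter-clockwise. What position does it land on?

1056 mod 43 = 24 (since 24·43 = 1032).
(9 − 24) mod 43 = 28.

28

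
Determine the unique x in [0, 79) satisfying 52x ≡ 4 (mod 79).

73

The inverse of 52 mod 79 is 38 (since 52·38 = 1976 ≡ 1).
So x ≡ 38·4 = 152 ≡ 73 (mod 79).
Check: 52·73 = 3796 = 48·79 + 4.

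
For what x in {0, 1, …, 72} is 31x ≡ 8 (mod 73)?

45

The inverse of 31 mod 73 is 33 (since 31·33 = 1023 ≡ 1).
Multiplying both sides by 33: x ≡ 33·8 = 264 ≡ 45 (mod 73).
Check: 31·45 = 1395 = 19·73 + 8.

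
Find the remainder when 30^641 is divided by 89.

35

Successive squares of 30 mod 89: 30^1≡30, 30^2≡10, 30^4≡11, 30^8≡32, 30^16≡45, 30^32≡67, 30^64≡39, 30^128≡8, 30^256≡64, 30^512≡2.
641 = 1 + 128 + 512, so 30^641 ≡ 30·8·2 ≡ 35 (mod 89).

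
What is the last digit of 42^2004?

The units digit of 42^n cycles with period 4: 2, 4, 8, 6, …
2004 mod 4 = 0, so the last digit matches 2^4 = 6.

6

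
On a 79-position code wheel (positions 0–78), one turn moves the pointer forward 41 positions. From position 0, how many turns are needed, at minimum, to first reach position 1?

79 = 1·41 + 38
41 = 1·38 + 3
38 = 12·3 + 2
3 = 1·2 + 1
2 = 2·1 + 0
Back-substituting gives 41·27 ≡ 1 (mod 79).

27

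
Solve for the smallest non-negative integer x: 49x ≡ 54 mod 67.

The inverse of 49 mod 67 is 26 (since 49·26 = 1274 ≡ 1).
So x ≡ 26·54 = 1404 ≡ 64 (mod 67).
Check: 49·64 = 3136 = 46·67 + 54.

64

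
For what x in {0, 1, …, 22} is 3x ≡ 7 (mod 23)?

10

The inverse of 3 mod 23 is 8 (since 3·8 = 24 ≡ 1).
Multiplying both sides by 8: x ≡ 8·7 = 56 ≡ 10 (mod 23).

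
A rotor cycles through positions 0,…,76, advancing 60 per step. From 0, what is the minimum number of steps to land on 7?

63

The inverse of 60 mod 77 is 9 (since 60·9 = 540 ≡ 1).
Multiplying both sides by 9: x ≡ 9·7 = 63 ≡ 63 (mod 77).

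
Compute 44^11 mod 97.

49

By repeated squaring mod 97: 44^1≡44, 44^2≡93, 44^4≡16, 44^8≡62.
11 = 1 + 2 + 8, so 44^11 ≡ 44·93·62 ≡ 49 (mod 97).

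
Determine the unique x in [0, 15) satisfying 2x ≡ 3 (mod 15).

9

2⁻¹ ≡ 8 (mod 15) because 2·8 = 16 = 1·15 + 1.
Multiplying both sides by 8: x ≡ 8·3 = 24 ≡ 9 (mod 15).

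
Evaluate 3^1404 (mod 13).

1

Square-and-reduce mod 13: 3^1≡3, 3^2≡9, 3^4≡3, 3^8≡9, 3^16≡3, 3^32≡9, 3^64≡3, 3^128≡9, 3^256≡3, 3^512≡9, 3^1024≡3.
Since 1404 = 4 + 8 + 16 + 32 + 64 + 256 + 1024 in binary, 3^1404 ≡ 3·9·3·9·3·3·3 ≡ 1 (mod 13).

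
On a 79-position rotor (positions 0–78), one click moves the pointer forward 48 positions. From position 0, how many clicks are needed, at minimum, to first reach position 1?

79 = 1·48 + 31
48 = 1·31 + 17
31 = 1·17 + 14
17 = 1·14 + 3
14 = 4·3 + 2
3 = 1·2 + 1
2 = 2·1 + 0
Back-substituting gives 48·28 ≡ 1 (mod 79).

28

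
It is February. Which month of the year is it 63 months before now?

November

Dividing 63 by 12 gives quotient 5 and remainder 3.
February − 3 months → November.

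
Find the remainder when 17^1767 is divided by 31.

29

By repeated squaring mod 31: 17^1≡17, 17^2≡10, 17^4≡7, 17^8≡18, 17^16≡14, 17^32≡10, 17^64≡7, 17^128≡18, 17^256≡14, 17^512≡10, 17^1024≡7.
Since 1767 = 1 + 2 + 4 + 32 + 64 + 128 + 512 + 1024 in binary, 17^1767 ≡ 17·10·7·10·7·18·10·7 ≡ 29 (mod 31).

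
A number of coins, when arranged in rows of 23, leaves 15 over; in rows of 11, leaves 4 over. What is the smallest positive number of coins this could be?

15

x ≡ 4 (mod 11) gives x ∈ {4, 15}.
The first of these with x mod 23 = 15 is 15.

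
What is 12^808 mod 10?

Powers of 2 mod 10 repeat with period 4: 2, 4, 8, 6.
808 mod 4 = 0, so the last digit matches 2^4 = 6.

6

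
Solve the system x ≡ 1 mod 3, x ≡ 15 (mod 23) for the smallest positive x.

61

x ≡ 1 (mod 3) gives x ∈ {1, 4, 7, 10, 13, 16, 19, 22, …}.
The first of these with x mod 23 = 15 is 61.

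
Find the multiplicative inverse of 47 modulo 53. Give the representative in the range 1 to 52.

44

53 = 1·47 + 6
47 = 7·6 + 5
6 = 1·5 + 1
5 = 5·1 + 0
Back-substituting gives 47·44 ≡ 1 (mod 53).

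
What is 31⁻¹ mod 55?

16

31·16 = 496 = 9·55 + 1, so 31⁻¹ ≡ 16 (mod 55).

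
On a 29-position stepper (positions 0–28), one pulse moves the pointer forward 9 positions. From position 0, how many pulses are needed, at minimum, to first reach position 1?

13

9·13 = 117 = 4·29 + 1, so 9⁻¹ ≡ 13 (mod 29).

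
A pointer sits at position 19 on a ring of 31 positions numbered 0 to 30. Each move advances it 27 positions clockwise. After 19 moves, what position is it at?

5

19·27 = 513.
513 − 16·31 = 17, so 513 ≡ 17 (mod 31).
(19 + 17) mod 31 = 5.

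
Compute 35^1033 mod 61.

10

By repeated squaring mod 61: 35^1≡35, 35^2≡5, 35^4≡25, 35^8≡15, 35^16≡42, 35^32≡56, 35^64≡25, 35^128≡15, 35^256≡42, 35^512≡56, 35^1024≡25.
1033 = 1 + 8 + 1024, so 35^1033 ≡ 35·15·25 ≡ 10 (mod 61).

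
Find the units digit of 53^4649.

Last digits of 3^n: 3, 9, 7, 1 (period 4).
4649 leaves remainder 1 on division by 4, so 53^4649 ends in 3.

3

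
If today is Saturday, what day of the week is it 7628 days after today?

Thursday

Dividing 7628 by 7 gives quotient 1089 and remainder 5.
Saturday + 5 days → Thursday.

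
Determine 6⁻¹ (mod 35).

6

35 = 5·6 + 5
6 = 1·5 + 1
5 = 5·1 + 0
Back-substituting gives 6·6 ≡ 1 (mod 35).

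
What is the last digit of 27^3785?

Last digits of 7^n: 7, 9, 3, 1 (period 4).
3785 mod 4 = 1, so the last digit matches 7^1 = 7.

7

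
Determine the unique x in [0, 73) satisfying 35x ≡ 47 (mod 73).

66

The inverse of 35 mod 73 is 48 (since 35·48 = 1680 ≡ 1).
So x ≡ 48·47 = 2256 ≡ 66 (mod 73).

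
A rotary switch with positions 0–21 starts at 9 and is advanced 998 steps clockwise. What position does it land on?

17

Dividing 998 by 22 gives quotient 45 and remainder 8.
(9 + 8) mod 22 = 17.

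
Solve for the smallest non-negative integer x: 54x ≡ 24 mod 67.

54⁻¹ ≡ 36 (mod 67) because 54·36 = 1944 = 29·67 + 1.
So x ≡ 36·24 = 864 ≡ 60 (mod 67).

60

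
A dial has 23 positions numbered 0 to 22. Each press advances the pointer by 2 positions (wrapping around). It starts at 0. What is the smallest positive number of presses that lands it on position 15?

19

2⁻¹ ≡ 12 (mod 23) because 2·12 = 24 = 1·23 + 1.
Multiplying both sides by 12: x ≡ 12·15 = 180 ≡ 19 (mod 23).
Check: 2·19 = 38 = 1·23 + 15.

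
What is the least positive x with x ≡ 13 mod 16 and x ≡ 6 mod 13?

45

x ≡ 6 (mod 13) gives x ∈ {6, 19, 32, 45}.
The first of these with x mod 16 = 13 is 45.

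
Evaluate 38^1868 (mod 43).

17

By repeated squaring mod 43: 38^1≡38, 38^2≡25, 38^4≡23, 38^8≡13, 38^16≡40, 38^32≡9, 38^64≡38, 38^128≡25, 38^256≡23, 38^512≡13, 38^1024≡40.
1868 = 4 + 8 + 64 + 256 + 512 + 1024, so 38^1868 ≡ 23·13·38·23·13·40 ≡ 17 (mod 43).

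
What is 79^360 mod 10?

The units digit of 79^n cycles with period 2: 9, 1, …
360 mod 2 = 0, so the last digit matches 9^2 = 1.

1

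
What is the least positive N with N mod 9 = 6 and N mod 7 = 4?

x ≡ 4 (mod 7) gives x ∈ {4, 11, 18, 25, 32, 39, 46, 53, …}.
The first of these with x mod 9 = 6 is 60.

60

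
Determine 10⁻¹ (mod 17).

12

17 = 1·10 + 7
10 = 1·7 + 3
7 = 2·3 + 1
3 = 3·1 + 0
Back-substituting gives 10·12 ≡ 1 (mod 17).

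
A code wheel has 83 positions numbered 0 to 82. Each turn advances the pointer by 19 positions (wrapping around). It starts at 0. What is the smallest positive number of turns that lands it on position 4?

The inverse of 19 mod 83 is 35 (since 19·35 = 665 ≡ 1).
So x ≡ 35·4 = 140 ≡ 57 (mod 83).

57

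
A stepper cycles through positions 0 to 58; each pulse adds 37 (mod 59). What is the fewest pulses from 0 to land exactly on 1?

37·8 = 296 = 5·59 + 1, so 37⁻¹ ≡ 8 (mod 59).

8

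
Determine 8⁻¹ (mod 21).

8

8·8 = 64 = 3·21 + 1, so 8⁻¹ ≡ 8 (mod 21).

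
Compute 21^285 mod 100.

1

By repeated squaring mod 100: 21^1≡21, 21^2≡41, 21^4≡81, 21^8≡61, 21^16≡21, 21^32≡41, 21^64≡81, 21^128≡61, 21^256≡21.
Since 285 = 1 + 4 + 8 + 16 + 256 in binary, 21^285 ≡ 21·81·61·21·21 ≡ 1 (mod 100).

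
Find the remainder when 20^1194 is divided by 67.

59

Successive squares of 20 mod 67: 20^1≡20, 20^2≡65, 20^4≡4, 20^8≡16, 20^16≡55, 20^32≡10, 20^64≡33, 20^128≡17, 20^256≡21, 20^512≡39, 20^1024≡47.
1194 = 2 + 8 + 32 + 128 + 1024, so 20^1194 ≡ 65·16·10·17·47 ≡ 59 (mod 67).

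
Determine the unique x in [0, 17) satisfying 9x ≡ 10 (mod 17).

3

The inverse of 9 mod 17 is 2 (since 9·2 = 18 ≡ 1).
So x ≡ 2·10 = 20 ≡ 3 (mod 17).
Check: 9·3 = 27 = 1·17 + 10.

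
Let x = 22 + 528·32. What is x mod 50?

528·32 = 16896.
Dividing 16896 by 50 gives quotient 337 and remainder 46.
(22 + 46) mod 50 = 18.

18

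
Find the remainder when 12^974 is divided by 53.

Successive squares of 12 mod 53: 12^1≡12, 12^2≡38, 12^4≡13, 12^8≡10, 12^16≡47, 12^32≡36, 12^64≡24, 12^128≡46, 12^256≡49, 12^512≡16.
Since 974 = 2 + 4 + 8 + 64 + 128 + 256 + 512 in binary, 12^974 ≡ 38·13·10·24·46·49·16 ≡ 29 (mod 53).

29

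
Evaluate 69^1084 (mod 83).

21

By repeated squaring mod 83: 69^1≡69, 69^2≡30, 69^4≡70, 69^8≡3, 69^16≡9, 69^32≡81, 69^64≡4, 69^128≡16, 69^256≡7, 69^512≡49, 69^1024≡77.
Since 1084 = 4 + 8 + 16 + 32 + 1024 in binary, 69^1084 ≡ 70·3·9·81·77 ≡ 21 (mod 83).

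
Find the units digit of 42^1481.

2

Powers of 2 mod 10 repeat with period 4: 2, 4, 8, 6.
1481 leaves remainder 1 on division by 4, so 42^1481 ends in 2.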